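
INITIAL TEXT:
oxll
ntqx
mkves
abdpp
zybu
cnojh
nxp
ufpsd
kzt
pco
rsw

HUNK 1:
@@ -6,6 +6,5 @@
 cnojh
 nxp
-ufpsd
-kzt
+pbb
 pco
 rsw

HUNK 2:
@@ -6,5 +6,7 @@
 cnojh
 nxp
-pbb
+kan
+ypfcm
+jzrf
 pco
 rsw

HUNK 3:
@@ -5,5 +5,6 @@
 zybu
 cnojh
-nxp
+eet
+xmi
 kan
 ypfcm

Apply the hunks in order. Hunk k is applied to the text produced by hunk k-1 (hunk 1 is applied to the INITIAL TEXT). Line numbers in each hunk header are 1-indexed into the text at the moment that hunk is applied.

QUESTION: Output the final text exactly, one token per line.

Hunk 1: at line 6 remove [ufpsd,kzt] add [pbb] -> 10 lines: oxll ntqx mkves abdpp zybu cnojh nxp pbb pco rsw
Hunk 2: at line 6 remove [pbb] add [kan,ypfcm,jzrf] -> 12 lines: oxll ntqx mkves abdpp zybu cnojh nxp kan ypfcm jzrf pco rsw
Hunk 3: at line 5 remove [nxp] add [eet,xmi] -> 13 lines: oxll ntqx mkves abdpp zybu cnojh eet xmi kan ypfcm jzrf pco rsw

Answer: oxll
ntqx
mkves
abdpp
zybu
cnojh
eet
xmi
kan
ypfcm
jzrf
pco
rsw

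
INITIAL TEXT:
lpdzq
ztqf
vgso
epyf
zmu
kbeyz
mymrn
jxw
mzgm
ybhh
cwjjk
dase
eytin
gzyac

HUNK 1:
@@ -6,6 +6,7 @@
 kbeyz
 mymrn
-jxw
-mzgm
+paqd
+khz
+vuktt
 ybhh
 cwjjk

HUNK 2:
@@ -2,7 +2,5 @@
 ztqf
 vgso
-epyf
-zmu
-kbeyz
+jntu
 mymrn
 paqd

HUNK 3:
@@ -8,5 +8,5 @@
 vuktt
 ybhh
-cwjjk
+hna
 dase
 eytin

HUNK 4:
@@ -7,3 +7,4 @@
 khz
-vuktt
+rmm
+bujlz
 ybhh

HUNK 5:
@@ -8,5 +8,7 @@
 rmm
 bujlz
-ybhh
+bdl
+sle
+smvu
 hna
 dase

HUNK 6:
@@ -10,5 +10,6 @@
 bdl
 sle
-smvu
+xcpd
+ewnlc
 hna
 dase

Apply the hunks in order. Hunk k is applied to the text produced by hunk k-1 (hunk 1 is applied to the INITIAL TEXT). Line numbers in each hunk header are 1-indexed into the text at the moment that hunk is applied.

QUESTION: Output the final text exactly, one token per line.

Hunk 1: at line 6 remove [jxw,mzgm] add [paqd,khz,vuktt] -> 15 lines: lpdzq ztqf vgso epyf zmu kbeyz mymrn paqd khz vuktt ybhh cwjjk dase eytin gzyac
Hunk 2: at line 2 remove [epyf,zmu,kbeyz] add [jntu] -> 13 lines: lpdzq ztqf vgso jntu mymrn paqd khz vuktt ybhh cwjjk dase eytin gzyac
Hunk 3: at line 8 remove [cwjjk] add [hna] -> 13 lines: lpdzq ztqf vgso jntu mymrn paqd khz vuktt ybhh hna dase eytin gzyac
Hunk 4: at line 7 remove [vuktt] add [rmm,bujlz] -> 14 lines: lpdzq ztqf vgso jntu mymrn paqd khz rmm bujlz ybhh hna dase eytin gzyac
Hunk 5: at line 8 remove [ybhh] add [bdl,sle,smvu] -> 16 lines: lpdzq ztqf vgso jntu mymrn paqd khz rmm bujlz bdl sle smvu hna dase eytin gzyac
Hunk 6: at line 10 remove [smvu] add [xcpd,ewnlc] -> 17 lines: lpdzq ztqf vgso jntu mymrn paqd khz rmm bujlz bdl sle xcpd ewnlc hna dase eytin gzyac

Answer: lpdzq
ztqf
vgso
jntu
mymrn
paqd
khz
rmm
bujlz
bdl
sle
xcpd
ewnlc
hna
dase
eytin
gzyac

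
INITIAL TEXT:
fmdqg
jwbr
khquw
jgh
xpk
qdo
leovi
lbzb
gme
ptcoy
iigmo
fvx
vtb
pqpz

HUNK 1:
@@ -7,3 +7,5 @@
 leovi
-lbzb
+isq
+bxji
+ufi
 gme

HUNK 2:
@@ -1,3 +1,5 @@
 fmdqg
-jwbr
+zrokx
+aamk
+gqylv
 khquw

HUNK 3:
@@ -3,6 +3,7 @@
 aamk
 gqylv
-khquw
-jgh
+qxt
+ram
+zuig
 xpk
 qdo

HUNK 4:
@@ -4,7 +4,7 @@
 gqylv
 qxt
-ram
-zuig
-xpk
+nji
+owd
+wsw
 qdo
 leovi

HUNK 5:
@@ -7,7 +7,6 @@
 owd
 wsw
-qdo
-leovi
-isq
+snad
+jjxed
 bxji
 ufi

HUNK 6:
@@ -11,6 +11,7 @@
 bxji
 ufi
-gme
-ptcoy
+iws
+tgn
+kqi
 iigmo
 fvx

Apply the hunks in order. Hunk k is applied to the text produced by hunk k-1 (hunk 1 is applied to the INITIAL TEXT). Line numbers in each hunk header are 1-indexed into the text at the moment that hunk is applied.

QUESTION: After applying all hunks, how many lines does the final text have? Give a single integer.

Answer: 19

Derivation:
Hunk 1: at line 7 remove [lbzb] add [isq,bxji,ufi] -> 16 lines: fmdqg jwbr khquw jgh xpk qdo leovi isq bxji ufi gme ptcoy iigmo fvx vtb pqpz
Hunk 2: at line 1 remove [jwbr] add [zrokx,aamk,gqylv] -> 18 lines: fmdqg zrokx aamk gqylv khquw jgh xpk qdo leovi isq bxji ufi gme ptcoy iigmo fvx vtb pqpz
Hunk 3: at line 3 remove [khquw,jgh] add [qxt,ram,zuig] -> 19 lines: fmdqg zrokx aamk gqylv qxt ram zuig xpk qdo leovi isq bxji ufi gme ptcoy iigmo fvx vtb pqpz
Hunk 4: at line 4 remove [ram,zuig,xpk] add [nji,owd,wsw] -> 19 lines: fmdqg zrokx aamk gqylv qxt nji owd wsw qdo leovi isq bxji ufi gme ptcoy iigmo fvx vtb pqpz
Hunk 5: at line 7 remove [qdo,leovi,isq] add [snad,jjxed] -> 18 lines: fmdqg zrokx aamk gqylv qxt nji owd wsw snad jjxed bxji ufi gme ptcoy iigmo fvx vtb pqpz
Hunk 6: at line 11 remove [gme,ptcoy] add [iws,tgn,kqi] -> 19 lines: fmdqg zrokx aamk gqylv qxt nji owd wsw snad jjxed bxji ufi iws tgn kqi iigmo fvx vtb pqpz
Final line count: 19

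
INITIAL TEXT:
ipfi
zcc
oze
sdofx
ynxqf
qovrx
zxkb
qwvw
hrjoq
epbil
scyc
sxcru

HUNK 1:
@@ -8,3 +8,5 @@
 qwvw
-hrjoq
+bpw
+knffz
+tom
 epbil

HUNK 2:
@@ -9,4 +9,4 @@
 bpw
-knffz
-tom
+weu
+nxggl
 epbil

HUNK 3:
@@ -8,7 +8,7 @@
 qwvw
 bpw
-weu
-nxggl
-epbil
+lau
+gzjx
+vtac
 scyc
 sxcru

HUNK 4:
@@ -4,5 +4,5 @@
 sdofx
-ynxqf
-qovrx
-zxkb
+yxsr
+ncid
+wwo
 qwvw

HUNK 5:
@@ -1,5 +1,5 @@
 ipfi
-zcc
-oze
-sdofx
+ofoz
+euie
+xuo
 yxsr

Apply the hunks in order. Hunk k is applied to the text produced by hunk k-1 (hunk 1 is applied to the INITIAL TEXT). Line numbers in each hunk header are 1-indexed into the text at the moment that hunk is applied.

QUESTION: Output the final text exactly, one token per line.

Answer: ipfi
ofoz
euie
xuo
yxsr
ncid
wwo
qwvw
bpw
lau
gzjx
vtac
scyc
sxcru

Derivation:
Hunk 1: at line 8 remove [hrjoq] add [bpw,knffz,tom] -> 14 lines: ipfi zcc oze sdofx ynxqf qovrx zxkb qwvw bpw knffz tom epbil scyc sxcru
Hunk 2: at line 9 remove [knffz,tom] add [weu,nxggl] -> 14 lines: ipfi zcc oze sdofx ynxqf qovrx zxkb qwvw bpw weu nxggl epbil scyc sxcru
Hunk 3: at line 8 remove [weu,nxggl,epbil] add [lau,gzjx,vtac] -> 14 lines: ipfi zcc oze sdofx ynxqf qovrx zxkb qwvw bpw lau gzjx vtac scyc sxcru
Hunk 4: at line 4 remove [ynxqf,qovrx,zxkb] add [yxsr,ncid,wwo] -> 14 lines: ipfi zcc oze sdofx yxsr ncid wwo qwvw bpw lau gzjx vtac scyc sxcru
Hunk 5: at line 1 remove [zcc,oze,sdofx] add [ofoz,euie,xuo] -> 14 lines: ipfi ofoz euie xuo yxsr ncid wwo qwvw bpw lau gzjx vtac scyc sxcru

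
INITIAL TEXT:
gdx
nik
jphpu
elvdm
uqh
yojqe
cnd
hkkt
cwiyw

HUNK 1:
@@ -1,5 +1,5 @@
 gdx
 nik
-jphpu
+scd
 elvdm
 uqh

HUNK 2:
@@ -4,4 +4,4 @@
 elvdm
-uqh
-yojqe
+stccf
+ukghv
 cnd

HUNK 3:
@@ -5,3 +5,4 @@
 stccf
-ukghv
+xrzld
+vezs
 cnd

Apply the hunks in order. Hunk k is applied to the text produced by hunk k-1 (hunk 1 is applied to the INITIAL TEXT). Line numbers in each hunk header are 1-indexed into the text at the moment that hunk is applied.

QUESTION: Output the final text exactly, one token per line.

Answer: gdx
nik
scd
elvdm
stccf
xrzld
vezs
cnd
hkkt
cwiyw

Derivation:
Hunk 1: at line 1 remove [jphpu] add [scd] -> 9 lines: gdx nik scd elvdm uqh yojqe cnd hkkt cwiyw
Hunk 2: at line 4 remove [uqh,yojqe] add [stccf,ukghv] -> 9 lines: gdx nik scd elvdm stccf ukghv cnd hkkt cwiyw
Hunk 3: at line 5 remove [ukghv] add [xrzld,vezs] -> 10 lines: gdx nik scd elvdm stccf xrzld vezs cnd hkkt cwiyw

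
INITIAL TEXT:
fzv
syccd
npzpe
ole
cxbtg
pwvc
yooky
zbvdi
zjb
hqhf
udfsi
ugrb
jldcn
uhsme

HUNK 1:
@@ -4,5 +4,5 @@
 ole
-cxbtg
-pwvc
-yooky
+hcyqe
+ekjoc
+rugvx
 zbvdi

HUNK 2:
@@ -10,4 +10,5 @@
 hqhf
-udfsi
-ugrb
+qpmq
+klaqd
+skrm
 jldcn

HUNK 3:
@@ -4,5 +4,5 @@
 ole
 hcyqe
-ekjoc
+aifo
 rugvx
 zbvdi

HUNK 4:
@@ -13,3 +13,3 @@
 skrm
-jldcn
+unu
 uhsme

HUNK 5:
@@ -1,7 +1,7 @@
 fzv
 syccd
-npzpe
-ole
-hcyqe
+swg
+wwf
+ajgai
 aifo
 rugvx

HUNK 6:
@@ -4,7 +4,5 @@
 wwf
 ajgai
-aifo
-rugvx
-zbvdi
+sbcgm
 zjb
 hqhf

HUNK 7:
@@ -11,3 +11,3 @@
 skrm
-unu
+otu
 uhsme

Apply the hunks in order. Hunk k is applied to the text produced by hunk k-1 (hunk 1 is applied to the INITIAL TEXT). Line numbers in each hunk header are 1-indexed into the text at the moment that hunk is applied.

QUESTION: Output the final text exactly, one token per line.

Hunk 1: at line 4 remove [cxbtg,pwvc,yooky] add [hcyqe,ekjoc,rugvx] -> 14 lines: fzv syccd npzpe ole hcyqe ekjoc rugvx zbvdi zjb hqhf udfsi ugrb jldcn uhsme
Hunk 2: at line 10 remove [udfsi,ugrb] add [qpmq,klaqd,skrm] -> 15 lines: fzv syccd npzpe ole hcyqe ekjoc rugvx zbvdi zjb hqhf qpmq klaqd skrm jldcn uhsme
Hunk 3: at line 4 remove [ekjoc] add [aifo] -> 15 lines: fzv syccd npzpe ole hcyqe aifo rugvx zbvdi zjb hqhf qpmq klaqd skrm jldcn uhsme
Hunk 4: at line 13 remove [jldcn] add [unu] -> 15 lines: fzv syccd npzpe ole hcyqe aifo rugvx zbvdi zjb hqhf qpmq klaqd skrm unu uhsme
Hunk 5: at line 1 remove [npzpe,ole,hcyqe] add [swg,wwf,ajgai] -> 15 lines: fzv syccd swg wwf ajgai aifo rugvx zbvdi zjb hqhf qpmq klaqd skrm unu uhsme
Hunk 6: at line 4 remove [aifo,rugvx,zbvdi] add [sbcgm] -> 13 lines: fzv syccd swg wwf ajgai sbcgm zjb hqhf qpmq klaqd skrm unu uhsme
Hunk 7: at line 11 remove [unu] add [otu] -> 13 lines: fzv syccd swg wwf ajgai sbcgm zjb hqhf qpmq klaqd skrm otu uhsme

Answer: fzv
syccd
swg
wwf
ajgai
sbcgm
zjb
hqhf
qpmq
klaqd
skrm
otu
uhsme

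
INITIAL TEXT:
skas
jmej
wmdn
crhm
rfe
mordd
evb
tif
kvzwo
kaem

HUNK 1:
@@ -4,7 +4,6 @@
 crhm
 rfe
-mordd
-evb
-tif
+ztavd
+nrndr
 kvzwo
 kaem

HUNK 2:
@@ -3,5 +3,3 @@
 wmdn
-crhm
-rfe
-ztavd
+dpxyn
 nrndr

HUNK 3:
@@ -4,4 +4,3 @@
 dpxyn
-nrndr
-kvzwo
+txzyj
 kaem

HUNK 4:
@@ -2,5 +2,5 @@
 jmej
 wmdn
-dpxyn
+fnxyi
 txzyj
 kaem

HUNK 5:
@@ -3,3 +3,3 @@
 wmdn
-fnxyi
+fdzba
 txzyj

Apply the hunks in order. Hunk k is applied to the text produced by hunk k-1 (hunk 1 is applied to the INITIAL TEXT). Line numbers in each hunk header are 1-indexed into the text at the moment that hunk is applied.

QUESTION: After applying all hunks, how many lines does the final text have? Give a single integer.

Answer: 6

Derivation:
Hunk 1: at line 4 remove [mordd,evb,tif] add [ztavd,nrndr] -> 9 lines: skas jmej wmdn crhm rfe ztavd nrndr kvzwo kaem
Hunk 2: at line 3 remove [crhm,rfe,ztavd] add [dpxyn] -> 7 lines: skas jmej wmdn dpxyn nrndr kvzwo kaem
Hunk 3: at line 4 remove [nrndr,kvzwo] add [txzyj] -> 6 lines: skas jmej wmdn dpxyn txzyj kaem
Hunk 4: at line 2 remove [dpxyn] add [fnxyi] -> 6 lines: skas jmej wmdn fnxyi txzyj kaem
Hunk 5: at line 3 remove [fnxyi] add [fdzba] -> 6 lines: skas jmej wmdn fdzba txzyj kaem
Final line count: 6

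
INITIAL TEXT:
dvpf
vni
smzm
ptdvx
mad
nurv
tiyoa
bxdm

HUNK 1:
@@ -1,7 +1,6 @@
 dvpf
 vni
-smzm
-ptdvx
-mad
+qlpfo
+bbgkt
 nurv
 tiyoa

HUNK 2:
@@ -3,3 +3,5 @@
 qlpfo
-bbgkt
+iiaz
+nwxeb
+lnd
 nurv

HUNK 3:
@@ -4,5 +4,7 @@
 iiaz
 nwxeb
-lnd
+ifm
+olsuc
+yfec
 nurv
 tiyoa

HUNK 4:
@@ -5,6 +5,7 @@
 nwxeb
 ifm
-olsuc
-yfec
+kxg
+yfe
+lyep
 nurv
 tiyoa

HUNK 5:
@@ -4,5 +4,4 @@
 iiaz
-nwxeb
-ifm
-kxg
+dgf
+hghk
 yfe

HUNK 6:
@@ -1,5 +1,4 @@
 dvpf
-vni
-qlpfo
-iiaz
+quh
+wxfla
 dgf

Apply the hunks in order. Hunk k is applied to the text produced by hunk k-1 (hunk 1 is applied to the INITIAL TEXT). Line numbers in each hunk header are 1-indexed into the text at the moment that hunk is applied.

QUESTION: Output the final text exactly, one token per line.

Answer: dvpf
quh
wxfla
dgf
hghk
yfe
lyep
nurv
tiyoa
bxdm

Derivation:
Hunk 1: at line 1 remove [smzm,ptdvx,mad] add [qlpfo,bbgkt] -> 7 lines: dvpf vni qlpfo bbgkt nurv tiyoa bxdm
Hunk 2: at line 3 remove [bbgkt] add [iiaz,nwxeb,lnd] -> 9 lines: dvpf vni qlpfo iiaz nwxeb lnd nurv tiyoa bxdm
Hunk 3: at line 4 remove [lnd] add [ifm,olsuc,yfec] -> 11 lines: dvpf vni qlpfo iiaz nwxeb ifm olsuc yfec nurv tiyoa bxdm
Hunk 4: at line 5 remove [olsuc,yfec] add [kxg,yfe,lyep] -> 12 lines: dvpf vni qlpfo iiaz nwxeb ifm kxg yfe lyep nurv tiyoa bxdm
Hunk 5: at line 4 remove [nwxeb,ifm,kxg] add [dgf,hghk] -> 11 lines: dvpf vni qlpfo iiaz dgf hghk yfe lyep nurv tiyoa bxdm
Hunk 6: at line 1 remove [vni,qlpfo,iiaz] add [quh,wxfla] -> 10 lines: dvpf quh wxfla dgf hghk yfe lyep nurv tiyoa bxdm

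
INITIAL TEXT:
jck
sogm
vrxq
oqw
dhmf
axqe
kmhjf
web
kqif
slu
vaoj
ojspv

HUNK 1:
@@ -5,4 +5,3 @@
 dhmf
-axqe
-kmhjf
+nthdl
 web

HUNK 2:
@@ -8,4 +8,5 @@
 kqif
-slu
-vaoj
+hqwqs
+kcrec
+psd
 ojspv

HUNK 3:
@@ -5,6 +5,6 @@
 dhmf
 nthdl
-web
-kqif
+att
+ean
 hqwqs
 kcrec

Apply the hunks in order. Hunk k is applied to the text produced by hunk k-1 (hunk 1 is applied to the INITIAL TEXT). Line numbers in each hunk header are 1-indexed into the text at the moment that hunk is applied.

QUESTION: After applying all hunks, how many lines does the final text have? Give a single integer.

Hunk 1: at line 5 remove [axqe,kmhjf] add [nthdl] -> 11 lines: jck sogm vrxq oqw dhmf nthdl web kqif slu vaoj ojspv
Hunk 2: at line 8 remove [slu,vaoj] add [hqwqs,kcrec,psd] -> 12 lines: jck sogm vrxq oqw dhmf nthdl web kqif hqwqs kcrec psd ojspv
Hunk 3: at line 5 remove [web,kqif] add [att,ean] -> 12 lines: jck sogm vrxq oqw dhmf nthdl att ean hqwqs kcrec psd ojspv
Final line count: 12

Answer: 12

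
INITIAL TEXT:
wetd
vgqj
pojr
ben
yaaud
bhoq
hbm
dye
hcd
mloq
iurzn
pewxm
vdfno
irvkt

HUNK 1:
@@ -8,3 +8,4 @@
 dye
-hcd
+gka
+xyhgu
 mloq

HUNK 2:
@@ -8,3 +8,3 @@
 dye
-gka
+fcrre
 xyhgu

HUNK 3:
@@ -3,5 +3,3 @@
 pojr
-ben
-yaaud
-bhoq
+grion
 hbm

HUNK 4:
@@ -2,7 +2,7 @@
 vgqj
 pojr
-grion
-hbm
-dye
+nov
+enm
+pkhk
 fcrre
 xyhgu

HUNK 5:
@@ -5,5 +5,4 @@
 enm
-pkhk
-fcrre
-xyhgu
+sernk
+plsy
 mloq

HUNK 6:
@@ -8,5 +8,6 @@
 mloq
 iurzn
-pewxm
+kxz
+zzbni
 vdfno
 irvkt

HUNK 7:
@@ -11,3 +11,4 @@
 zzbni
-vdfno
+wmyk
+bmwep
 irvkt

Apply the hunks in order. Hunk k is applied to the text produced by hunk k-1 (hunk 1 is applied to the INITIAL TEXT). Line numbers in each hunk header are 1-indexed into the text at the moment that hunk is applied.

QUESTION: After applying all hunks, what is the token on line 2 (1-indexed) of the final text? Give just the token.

Hunk 1: at line 8 remove [hcd] add [gka,xyhgu] -> 15 lines: wetd vgqj pojr ben yaaud bhoq hbm dye gka xyhgu mloq iurzn pewxm vdfno irvkt
Hunk 2: at line 8 remove [gka] add [fcrre] -> 15 lines: wetd vgqj pojr ben yaaud bhoq hbm dye fcrre xyhgu mloq iurzn pewxm vdfno irvkt
Hunk 3: at line 3 remove [ben,yaaud,bhoq] add [grion] -> 13 lines: wetd vgqj pojr grion hbm dye fcrre xyhgu mloq iurzn pewxm vdfno irvkt
Hunk 4: at line 2 remove [grion,hbm,dye] add [nov,enm,pkhk] -> 13 lines: wetd vgqj pojr nov enm pkhk fcrre xyhgu mloq iurzn pewxm vdfno irvkt
Hunk 5: at line 5 remove [pkhk,fcrre,xyhgu] add [sernk,plsy] -> 12 lines: wetd vgqj pojr nov enm sernk plsy mloq iurzn pewxm vdfno irvkt
Hunk 6: at line 8 remove [pewxm] add [kxz,zzbni] -> 13 lines: wetd vgqj pojr nov enm sernk plsy mloq iurzn kxz zzbni vdfno irvkt
Hunk 7: at line 11 remove [vdfno] add [wmyk,bmwep] -> 14 lines: wetd vgqj pojr nov enm sernk plsy mloq iurzn kxz zzbni wmyk bmwep irvkt
Final line 2: vgqj

Answer: vgqj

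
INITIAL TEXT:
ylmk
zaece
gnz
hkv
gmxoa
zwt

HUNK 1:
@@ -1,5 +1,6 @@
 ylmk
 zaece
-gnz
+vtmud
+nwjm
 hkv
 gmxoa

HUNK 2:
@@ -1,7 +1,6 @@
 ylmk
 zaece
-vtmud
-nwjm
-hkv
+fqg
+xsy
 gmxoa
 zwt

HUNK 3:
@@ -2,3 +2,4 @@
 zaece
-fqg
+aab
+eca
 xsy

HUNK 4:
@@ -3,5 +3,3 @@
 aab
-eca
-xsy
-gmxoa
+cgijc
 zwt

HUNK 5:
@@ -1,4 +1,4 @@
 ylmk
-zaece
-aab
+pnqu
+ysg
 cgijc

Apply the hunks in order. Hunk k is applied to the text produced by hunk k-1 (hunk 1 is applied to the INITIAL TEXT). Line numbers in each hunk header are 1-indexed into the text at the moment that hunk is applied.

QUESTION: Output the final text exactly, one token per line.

Hunk 1: at line 1 remove [gnz] add [vtmud,nwjm] -> 7 lines: ylmk zaece vtmud nwjm hkv gmxoa zwt
Hunk 2: at line 1 remove [vtmud,nwjm,hkv] add [fqg,xsy] -> 6 lines: ylmk zaece fqg xsy gmxoa zwt
Hunk 3: at line 2 remove [fqg] add [aab,eca] -> 7 lines: ylmk zaece aab eca xsy gmxoa zwt
Hunk 4: at line 3 remove [eca,xsy,gmxoa] add [cgijc] -> 5 lines: ylmk zaece aab cgijc zwt
Hunk 5: at line 1 remove [zaece,aab] add [pnqu,ysg] -> 5 lines: ylmk pnqu ysg cgijc zwt

Answer: ylmk
pnqu
ysg
cgijc
zwt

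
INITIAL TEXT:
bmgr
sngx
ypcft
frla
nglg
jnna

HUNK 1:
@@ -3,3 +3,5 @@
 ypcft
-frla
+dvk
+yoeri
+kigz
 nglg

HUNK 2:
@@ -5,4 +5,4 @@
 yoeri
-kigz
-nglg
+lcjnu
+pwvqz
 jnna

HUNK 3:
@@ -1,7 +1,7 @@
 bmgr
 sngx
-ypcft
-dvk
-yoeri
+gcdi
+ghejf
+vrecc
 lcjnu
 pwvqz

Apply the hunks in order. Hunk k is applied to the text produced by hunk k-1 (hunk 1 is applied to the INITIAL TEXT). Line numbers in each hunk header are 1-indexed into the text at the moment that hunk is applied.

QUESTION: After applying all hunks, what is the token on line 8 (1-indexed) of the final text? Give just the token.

Answer: jnna

Derivation:
Hunk 1: at line 3 remove [frla] add [dvk,yoeri,kigz] -> 8 lines: bmgr sngx ypcft dvk yoeri kigz nglg jnna
Hunk 2: at line 5 remove [kigz,nglg] add [lcjnu,pwvqz] -> 8 lines: bmgr sngx ypcft dvk yoeri lcjnu pwvqz jnna
Hunk 3: at line 1 remove [ypcft,dvk,yoeri] add [gcdi,ghejf,vrecc] -> 8 lines: bmgr sngx gcdi ghejf vrecc lcjnu pwvqz jnna
Final line 8: jnna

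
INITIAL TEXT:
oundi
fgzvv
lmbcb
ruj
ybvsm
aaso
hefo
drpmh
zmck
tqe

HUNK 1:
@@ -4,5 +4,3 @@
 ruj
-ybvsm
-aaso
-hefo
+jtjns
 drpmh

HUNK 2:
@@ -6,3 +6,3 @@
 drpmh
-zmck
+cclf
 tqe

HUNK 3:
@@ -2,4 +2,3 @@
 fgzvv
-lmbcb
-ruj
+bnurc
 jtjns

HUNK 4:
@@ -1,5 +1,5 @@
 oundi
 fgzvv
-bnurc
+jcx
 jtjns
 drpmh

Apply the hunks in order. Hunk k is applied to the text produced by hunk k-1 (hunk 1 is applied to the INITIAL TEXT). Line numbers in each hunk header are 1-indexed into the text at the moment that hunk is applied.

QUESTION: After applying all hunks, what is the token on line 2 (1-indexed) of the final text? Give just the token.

Answer: fgzvv

Derivation:
Hunk 1: at line 4 remove [ybvsm,aaso,hefo] add [jtjns] -> 8 lines: oundi fgzvv lmbcb ruj jtjns drpmh zmck tqe
Hunk 2: at line 6 remove [zmck] add [cclf] -> 8 lines: oundi fgzvv lmbcb ruj jtjns drpmh cclf tqe
Hunk 3: at line 2 remove [lmbcb,ruj] add [bnurc] -> 7 lines: oundi fgzvv bnurc jtjns drpmh cclf tqe
Hunk 4: at line 1 remove [bnurc] add [jcx] -> 7 lines: oundi fgzvv jcx jtjns drpmh cclf tqe
Final line 2: fgzvv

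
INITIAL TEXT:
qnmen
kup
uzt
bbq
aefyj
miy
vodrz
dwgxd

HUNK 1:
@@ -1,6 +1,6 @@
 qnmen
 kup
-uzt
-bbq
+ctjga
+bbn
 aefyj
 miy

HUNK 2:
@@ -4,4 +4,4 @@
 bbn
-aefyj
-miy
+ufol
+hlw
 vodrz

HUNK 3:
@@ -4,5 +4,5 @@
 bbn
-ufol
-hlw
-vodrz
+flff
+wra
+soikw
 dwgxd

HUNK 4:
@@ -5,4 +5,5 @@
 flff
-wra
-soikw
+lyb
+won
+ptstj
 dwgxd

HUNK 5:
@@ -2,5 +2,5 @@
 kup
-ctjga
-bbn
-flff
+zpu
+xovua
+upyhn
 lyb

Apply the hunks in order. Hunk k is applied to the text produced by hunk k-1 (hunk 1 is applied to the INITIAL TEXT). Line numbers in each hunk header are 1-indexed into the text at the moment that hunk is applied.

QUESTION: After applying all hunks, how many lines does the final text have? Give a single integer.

Answer: 9

Derivation:
Hunk 1: at line 1 remove [uzt,bbq] add [ctjga,bbn] -> 8 lines: qnmen kup ctjga bbn aefyj miy vodrz dwgxd
Hunk 2: at line 4 remove [aefyj,miy] add [ufol,hlw] -> 8 lines: qnmen kup ctjga bbn ufol hlw vodrz dwgxd
Hunk 3: at line 4 remove [ufol,hlw,vodrz] add [flff,wra,soikw] -> 8 lines: qnmen kup ctjga bbn flff wra soikw dwgxd
Hunk 4: at line 5 remove [wra,soikw] add [lyb,won,ptstj] -> 9 lines: qnmen kup ctjga bbn flff lyb won ptstj dwgxd
Hunk 5: at line 2 remove [ctjga,bbn,flff] add [zpu,xovua,upyhn] -> 9 lines: qnmen kup zpu xovua upyhn lyb won ptstj dwgxd
Final line count: 9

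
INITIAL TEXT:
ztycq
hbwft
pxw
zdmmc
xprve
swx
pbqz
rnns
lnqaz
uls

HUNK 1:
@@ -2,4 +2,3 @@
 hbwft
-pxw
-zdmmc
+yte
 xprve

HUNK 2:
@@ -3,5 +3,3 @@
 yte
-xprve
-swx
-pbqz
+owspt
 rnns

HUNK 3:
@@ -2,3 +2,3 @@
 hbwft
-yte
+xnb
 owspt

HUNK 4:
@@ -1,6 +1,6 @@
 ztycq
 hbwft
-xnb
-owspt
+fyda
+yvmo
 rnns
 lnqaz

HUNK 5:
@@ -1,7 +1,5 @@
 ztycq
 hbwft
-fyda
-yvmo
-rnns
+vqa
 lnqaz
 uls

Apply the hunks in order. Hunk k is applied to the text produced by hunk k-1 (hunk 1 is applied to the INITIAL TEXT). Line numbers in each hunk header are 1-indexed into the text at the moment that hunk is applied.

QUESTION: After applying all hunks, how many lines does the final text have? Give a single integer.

Answer: 5

Derivation:
Hunk 1: at line 2 remove [pxw,zdmmc] add [yte] -> 9 lines: ztycq hbwft yte xprve swx pbqz rnns lnqaz uls
Hunk 2: at line 3 remove [xprve,swx,pbqz] add [owspt] -> 7 lines: ztycq hbwft yte owspt rnns lnqaz uls
Hunk 3: at line 2 remove [yte] add [xnb] -> 7 lines: ztycq hbwft xnb owspt rnns lnqaz uls
Hunk 4: at line 1 remove [xnb,owspt] add [fyda,yvmo] -> 7 lines: ztycq hbwft fyda yvmo rnns lnqaz uls
Hunk 5: at line 1 remove [fyda,yvmo,rnns] add [vqa] -> 5 lines: ztycq hbwft vqa lnqaz uls
Final line count: 5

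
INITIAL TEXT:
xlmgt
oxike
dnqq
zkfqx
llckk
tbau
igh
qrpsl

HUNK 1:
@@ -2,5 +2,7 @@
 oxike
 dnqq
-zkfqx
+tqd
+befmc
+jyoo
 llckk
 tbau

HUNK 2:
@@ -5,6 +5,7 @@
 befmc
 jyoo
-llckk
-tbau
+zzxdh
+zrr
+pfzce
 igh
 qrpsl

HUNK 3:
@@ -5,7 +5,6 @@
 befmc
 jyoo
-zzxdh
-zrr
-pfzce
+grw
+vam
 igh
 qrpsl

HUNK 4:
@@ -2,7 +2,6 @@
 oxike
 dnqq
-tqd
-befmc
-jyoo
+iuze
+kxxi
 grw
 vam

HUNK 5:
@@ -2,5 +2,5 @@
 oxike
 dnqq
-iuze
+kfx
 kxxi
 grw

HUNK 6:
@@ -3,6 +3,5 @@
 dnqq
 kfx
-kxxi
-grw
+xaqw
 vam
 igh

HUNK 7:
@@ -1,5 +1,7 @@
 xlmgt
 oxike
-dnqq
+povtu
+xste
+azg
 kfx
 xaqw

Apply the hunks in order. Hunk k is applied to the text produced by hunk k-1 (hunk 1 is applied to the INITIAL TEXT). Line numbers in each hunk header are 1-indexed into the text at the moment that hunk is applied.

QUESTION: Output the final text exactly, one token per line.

Hunk 1: at line 2 remove [zkfqx] add [tqd,befmc,jyoo] -> 10 lines: xlmgt oxike dnqq tqd befmc jyoo llckk tbau igh qrpsl
Hunk 2: at line 5 remove [llckk,tbau] add [zzxdh,zrr,pfzce] -> 11 lines: xlmgt oxike dnqq tqd befmc jyoo zzxdh zrr pfzce igh qrpsl
Hunk 3: at line 5 remove [zzxdh,zrr,pfzce] add [grw,vam] -> 10 lines: xlmgt oxike dnqq tqd befmc jyoo grw vam igh qrpsl
Hunk 4: at line 2 remove [tqd,befmc,jyoo] add [iuze,kxxi] -> 9 lines: xlmgt oxike dnqq iuze kxxi grw vam igh qrpsl
Hunk 5: at line 2 remove [iuze] add [kfx] -> 9 lines: xlmgt oxike dnqq kfx kxxi grw vam igh qrpsl
Hunk 6: at line 3 remove [kxxi,grw] add [xaqw] -> 8 lines: xlmgt oxike dnqq kfx xaqw vam igh qrpsl
Hunk 7: at line 1 remove [dnqq] add [povtu,xste,azg] -> 10 lines: xlmgt oxike povtu xste azg kfx xaqw vam igh qrpsl

Answer: xlmgt
oxike
povtu
xste
azg
kfx
xaqw
vam
igh
qrpsl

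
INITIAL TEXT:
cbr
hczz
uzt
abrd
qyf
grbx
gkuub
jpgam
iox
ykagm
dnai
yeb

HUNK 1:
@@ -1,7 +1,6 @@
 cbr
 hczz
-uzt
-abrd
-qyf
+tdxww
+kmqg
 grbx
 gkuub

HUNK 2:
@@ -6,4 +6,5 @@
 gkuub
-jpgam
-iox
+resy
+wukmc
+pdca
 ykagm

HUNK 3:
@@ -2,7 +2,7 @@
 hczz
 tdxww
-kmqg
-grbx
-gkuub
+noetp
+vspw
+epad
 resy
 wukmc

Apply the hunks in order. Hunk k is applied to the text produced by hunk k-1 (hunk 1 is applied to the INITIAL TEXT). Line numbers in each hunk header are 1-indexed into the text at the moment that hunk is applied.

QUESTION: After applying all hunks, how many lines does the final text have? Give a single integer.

Answer: 12

Derivation:
Hunk 1: at line 1 remove [uzt,abrd,qyf] add [tdxww,kmqg] -> 11 lines: cbr hczz tdxww kmqg grbx gkuub jpgam iox ykagm dnai yeb
Hunk 2: at line 6 remove [jpgam,iox] add [resy,wukmc,pdca] -> 12 lines: cbr hczz tdxww kmqg grbx gkuub resy wukmc pdca ykagm dnai yeb
Hunk 3: at line 2 remove [kmqg,grbx,gkuub] add [noetp,vspw,epad] -> 12 lines: cbr hczz tdxww noetp vspw epad resy wukmc pdca ykagm dnai yeb
Final line count: 12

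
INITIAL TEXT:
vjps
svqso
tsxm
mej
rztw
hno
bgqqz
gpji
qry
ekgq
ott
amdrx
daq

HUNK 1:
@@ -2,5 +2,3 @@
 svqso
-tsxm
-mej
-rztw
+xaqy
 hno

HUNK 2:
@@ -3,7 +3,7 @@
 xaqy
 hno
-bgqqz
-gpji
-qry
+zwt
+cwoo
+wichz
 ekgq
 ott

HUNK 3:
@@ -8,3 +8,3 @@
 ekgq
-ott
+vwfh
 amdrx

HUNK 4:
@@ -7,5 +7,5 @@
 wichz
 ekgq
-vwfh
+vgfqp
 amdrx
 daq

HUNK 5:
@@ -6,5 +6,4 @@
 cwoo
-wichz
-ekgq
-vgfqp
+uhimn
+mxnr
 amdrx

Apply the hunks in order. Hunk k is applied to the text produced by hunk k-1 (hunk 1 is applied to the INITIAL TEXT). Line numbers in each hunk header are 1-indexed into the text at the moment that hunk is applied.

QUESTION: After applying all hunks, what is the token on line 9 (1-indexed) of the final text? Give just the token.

Answer: amdrx

Derivation:
Hunk 1: at line 2 remove [tsxm,mej,rztw] add [xaqy] -> 11 lines: vjps svqso xaqy hno bgqqz gpji qry ekgq ott amdrx daq
Hunk 2: at line 3 remove [bgqqz,gpji,qry] add [zwt,cwoo,wichz] -> 11 lines: vjps svqso xaqy hno zwt cwoo wichz ekgq ott amdrx daq
Hunk 3: at line 8 remove [ott] add [vwfh] -> 11 lines: vjps svqso xaqy hno zwt cwoo wichz ekgq vwfh amdrx daq
Hunk 4: at line 7 remove [vwfh] add [vgfqp] -> 11 lines: vjps svqso xaqy hno zwt cwoo wichz ekgq vgfqp amdrx daq
Hunk 5: at line 6 remove [wichz,ekgq,vgfqp] add [uhimn,mxnr] -> 10 lines: vjps svqso xaqy hno zwt cwoo uhimn mxnr amdrx daq
Final line 9: amdrx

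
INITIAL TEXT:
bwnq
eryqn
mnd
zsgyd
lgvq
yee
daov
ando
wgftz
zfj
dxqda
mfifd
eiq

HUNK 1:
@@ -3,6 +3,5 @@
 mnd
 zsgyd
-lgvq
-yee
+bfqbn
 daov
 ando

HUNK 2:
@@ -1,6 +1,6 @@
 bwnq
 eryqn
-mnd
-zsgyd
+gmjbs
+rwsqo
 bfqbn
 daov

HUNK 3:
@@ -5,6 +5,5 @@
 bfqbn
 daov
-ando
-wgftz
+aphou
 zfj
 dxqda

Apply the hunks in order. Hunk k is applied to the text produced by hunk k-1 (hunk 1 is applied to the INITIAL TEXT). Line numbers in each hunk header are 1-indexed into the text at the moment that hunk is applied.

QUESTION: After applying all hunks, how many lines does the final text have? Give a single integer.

Hunk 1: at line 3 remove [lgvq,yee] add [bfqbn] -> 12 lines: bwnq eryqn mnd zsgyd bfqbn daov ando wgftz zfj dxqda mfifd eiq
Hunk 2: at line 1 remove [mnd,zsgyd] add [gmjbs,rwsqo] -> 12 lines: bwnq eryqn gmjbs rwsqo bfqbn daov ando wgftz zfj dxqda mfifd eiq
Hunk 3: at line 5 remove [ando,wgftz] add [aphou] -> 11 lines: bwnq eryqn gmjbs rwsqo bfqbn daov aphou zfj dxqda mfifd eiq
Final line count: 11

Answer: 11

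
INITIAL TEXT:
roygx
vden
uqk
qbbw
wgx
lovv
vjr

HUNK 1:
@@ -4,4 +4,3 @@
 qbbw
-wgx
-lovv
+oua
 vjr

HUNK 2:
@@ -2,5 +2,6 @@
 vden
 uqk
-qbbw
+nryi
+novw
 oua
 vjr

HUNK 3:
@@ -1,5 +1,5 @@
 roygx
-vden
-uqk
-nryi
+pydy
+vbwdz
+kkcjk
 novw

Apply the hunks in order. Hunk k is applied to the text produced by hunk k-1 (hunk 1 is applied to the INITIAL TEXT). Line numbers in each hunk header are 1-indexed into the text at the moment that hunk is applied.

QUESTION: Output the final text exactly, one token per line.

Answer: roygx
pydy
vbwdz
kkcjk
novw
oua
vjr

Derivation:
Hunk 1: at line 4 remove [wgx,lovv] add [oua] -> 6 lines: roygx vden uqk qbbw oua vjr
Hunk 2: at line 2 remove [qbbw] add [nryi,novw] -> 7 lines: roygx vden uqk nryi novw oua vjr
Hunk 3: at line 1 remove [vden,uqk,nryi] add [pydy,vbwdz,kkcjk] -> 7 lines: roygx pydy vbwdz kkcjk novw oua vjr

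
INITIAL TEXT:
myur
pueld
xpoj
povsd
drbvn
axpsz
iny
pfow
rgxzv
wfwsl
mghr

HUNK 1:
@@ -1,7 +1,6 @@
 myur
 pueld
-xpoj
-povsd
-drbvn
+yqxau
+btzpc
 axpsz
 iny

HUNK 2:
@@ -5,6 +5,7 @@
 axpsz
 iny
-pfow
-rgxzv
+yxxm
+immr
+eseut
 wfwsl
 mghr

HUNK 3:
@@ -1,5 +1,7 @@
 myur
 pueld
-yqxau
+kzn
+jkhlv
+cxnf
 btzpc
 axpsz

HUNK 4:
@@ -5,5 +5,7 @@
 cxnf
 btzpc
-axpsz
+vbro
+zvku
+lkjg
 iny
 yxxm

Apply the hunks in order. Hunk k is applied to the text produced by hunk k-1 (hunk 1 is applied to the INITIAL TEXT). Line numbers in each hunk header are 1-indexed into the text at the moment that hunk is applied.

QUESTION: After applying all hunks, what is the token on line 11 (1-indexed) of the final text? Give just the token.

Answer: yxxm

Derivation:
Hunk 1: at line 1 remove [xpoj,povsd,drbvn] add [yqxau,btzpc] -> 10 lines: myur pueld yqxau btzpc axpsz iny pfow rgxzv wfwsl mghr
Hunk 2: at line 5 remove [pfow,rgxzv] add [yxxm,immr,eseut] -> 11 lines: myur pueld yqxau btzpc axpsz iny yxxm immr eseut wfwsl mghr
Hunk 3: at line 1 remove [yqxau] add [kzn,jkhlv,cxnf] -> 13 lines: myur pueld kzn jkhlv cxnf btzpc axpsz iny yxxm immr eseut wfwsl mghr
Hunk 4: at line 5 remove [axpsz] add [vbro,zvku,lkjg] -> 15 lines: myur pueld kzn jkhlv cxnf btzpc vbro zvku lkjg iny yxxm immr eseut wfwsl mghr
Final line 11: yxxm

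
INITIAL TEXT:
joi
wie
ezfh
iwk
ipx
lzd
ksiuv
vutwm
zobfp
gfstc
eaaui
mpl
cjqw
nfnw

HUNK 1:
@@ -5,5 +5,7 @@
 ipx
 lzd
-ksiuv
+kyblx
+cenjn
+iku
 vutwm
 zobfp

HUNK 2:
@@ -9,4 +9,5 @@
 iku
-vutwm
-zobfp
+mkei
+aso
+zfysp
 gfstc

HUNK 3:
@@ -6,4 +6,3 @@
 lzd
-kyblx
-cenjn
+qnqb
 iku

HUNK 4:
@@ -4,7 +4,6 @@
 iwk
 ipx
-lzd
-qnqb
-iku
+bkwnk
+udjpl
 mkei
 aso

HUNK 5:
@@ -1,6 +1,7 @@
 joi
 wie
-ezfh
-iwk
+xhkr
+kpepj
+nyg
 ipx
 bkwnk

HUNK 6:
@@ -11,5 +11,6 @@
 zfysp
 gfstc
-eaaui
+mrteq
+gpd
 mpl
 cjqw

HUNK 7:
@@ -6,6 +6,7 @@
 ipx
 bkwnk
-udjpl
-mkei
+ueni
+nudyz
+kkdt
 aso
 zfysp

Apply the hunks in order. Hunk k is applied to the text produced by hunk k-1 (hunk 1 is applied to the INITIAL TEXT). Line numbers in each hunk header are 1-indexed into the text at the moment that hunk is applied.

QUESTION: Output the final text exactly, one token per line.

Answer: joi
wie
xhkr
kpepj
nyg
ipx
bkwnk
ueni
nudyz
kkdt
aso
zfysp
gfstc
mrteq
gpd
mpl
cjqw
nfnw

Derivation:
Hunk 1: at line 5 remove [ksiuv] add [kyblx,cenjn,iku] -> 16 lines: joi wie ezfh iwk ipx lzd kyblx cenjn iku vutwm zobfp gfstc eaaui mpl cjqw nfnw
Hunk 2: at line 9 remove [vutwm,zobfp] add [mkei,aso,zfysp] -> 17 lines: joi wie ezfh iwk ipx lzd kyblx cenjn iku mkei aso zfysp gfstc eaaui mpl cjqw nfnw
Hunk 3: at line 6 remove [kyblx,cenjn] add [qnqb] -> 16 lines: joi wie ezfh iwk ipx lzd qnqb iku mkei aso zfysp gfstc eaaui mpl cjqw nfnw
Hunk 4: at line 4 remove [lzd,qnqb,iku] add [bkwnk,udjpl] -> 15 lines: joi wie ezfh iwk ipx bkwnk udjpl mkei aso zfysp gfstc eaaui mpl cjqw nfnw
Hunk 5: at line 1 remove [ezfh,iwk] add [xhkr,kpepj,nyg] -> 16 lines: joi wie xhkr kpepj nyg ipx bkwnk udjpl mkei aso zfysp gfstc eaaui mpl cjqw nfnw
Hunk 6: at line 11 remove [eaaui] add [mrteq,gpd] -> 17 lines: joi wie xhkr kpepj nyg ipx bkwnk udjpl mkei aso zfysp gfstc mrteq gpd mpl cjqw nfnw
Hunk 7: at line 6 remove [udjpl,mkei] add [ueni,nudyz,kkdt] -> 18 lines: joi wie xhkr kpepj nyg ipx bkwnk ueni nudyz kkdt aso zfysp gfstc mrteq gpd mpl cjqw nfnw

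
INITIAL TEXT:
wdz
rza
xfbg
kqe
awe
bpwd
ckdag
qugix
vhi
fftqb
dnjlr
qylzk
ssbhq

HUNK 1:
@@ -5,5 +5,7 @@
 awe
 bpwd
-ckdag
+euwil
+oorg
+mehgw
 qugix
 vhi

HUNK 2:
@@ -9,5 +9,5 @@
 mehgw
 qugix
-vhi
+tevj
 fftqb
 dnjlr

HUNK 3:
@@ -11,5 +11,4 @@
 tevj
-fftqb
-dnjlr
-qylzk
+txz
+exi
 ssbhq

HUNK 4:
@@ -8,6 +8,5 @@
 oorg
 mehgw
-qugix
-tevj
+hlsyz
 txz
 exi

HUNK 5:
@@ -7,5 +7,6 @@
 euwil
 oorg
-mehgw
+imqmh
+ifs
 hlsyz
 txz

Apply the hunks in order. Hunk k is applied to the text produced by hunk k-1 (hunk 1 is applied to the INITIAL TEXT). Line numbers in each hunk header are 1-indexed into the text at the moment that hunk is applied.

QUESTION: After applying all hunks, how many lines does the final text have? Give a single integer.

Answer: 14

Derivation:
Hunk 1: at line 5 remove [ckdag] add [euwil,oorg,mehgw] -> 15 lines: wdz rza xfbg kqe awe bpwd euwil oorg mehgw qugix vhi fftqb dnjlr qylzk ssbhq
Hunk 2: at line 9 remove [vhi] add [tevj] -> 15 lines: wdz rza xfbg kqe awe bpwd euwil oorg mehgw qugix tevj fftqb dnjlr qylzk ssbhq
Hunk 3: at line 11 remove [fftqb,dnjlr,qylzk] add [txz,exi] -> 14 lines: wdz rza xfbg kqe awe bpwd euwil oorg mehgw qugix tevj txz exi ssbhq
Hunk 4: at line 8 remove [qugix,tevj] add [hlsyz] -> 13 lines: wdz rza xfbg kqe awe bpwd euwil oorg mehgw hlsyz txz exi ssbhq
Hunk 5: at line 7 remove [mehgw] add [imqmh,ifs] -> 14 lines: wdz rza xfbg kqe awe bpwd euwil oorg imqmh ifs hlsyz txz exi ssbhq
Final line count: 14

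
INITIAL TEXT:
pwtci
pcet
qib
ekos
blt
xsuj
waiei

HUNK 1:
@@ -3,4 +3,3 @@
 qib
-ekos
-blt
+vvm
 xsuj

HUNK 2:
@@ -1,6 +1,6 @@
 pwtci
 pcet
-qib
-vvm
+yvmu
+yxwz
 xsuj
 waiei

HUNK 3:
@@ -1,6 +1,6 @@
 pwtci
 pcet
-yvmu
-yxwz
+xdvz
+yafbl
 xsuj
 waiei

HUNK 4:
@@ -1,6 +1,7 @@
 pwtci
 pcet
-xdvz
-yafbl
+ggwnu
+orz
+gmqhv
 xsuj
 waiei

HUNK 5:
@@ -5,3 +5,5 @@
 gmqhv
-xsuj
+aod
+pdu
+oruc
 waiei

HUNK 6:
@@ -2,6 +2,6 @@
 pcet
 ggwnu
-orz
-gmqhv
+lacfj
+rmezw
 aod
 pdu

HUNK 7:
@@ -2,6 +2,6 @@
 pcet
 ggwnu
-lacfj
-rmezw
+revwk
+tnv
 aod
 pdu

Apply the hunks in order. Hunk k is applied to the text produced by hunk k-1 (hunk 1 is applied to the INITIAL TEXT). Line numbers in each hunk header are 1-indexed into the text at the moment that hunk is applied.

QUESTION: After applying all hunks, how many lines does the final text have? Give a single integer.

Hunk 1: at line 3 remove [ekos,blt] add [vvm] -> 6 lines: pwtci pcet qib vvm xsuj waiei
Hunk 2: at line 1 remove [qib,vvm] add [yvmu,yxwz] -> 6 lines: pwtci pcet yvmu yxwz xsuj waiei
Hunk 3: at line 1 remove [yvmu,yxwz] add [xdvz,yafbl] -> 6 lines: pwtci pcet xdvz yafbl xsuj waiei
Hunk 4: at line 1 remove [xdvz,yafbl] add [ggwnu,orz,gmqhv] -> 7 lines: pwtci pcet ggwnu orz gmqhv xsuj waiei
Hunk 5: at line 5 remove [xsuj] add [aod,pdu,oruc] -> 9 lines: pwtci pcet ggwnu orz gmqhv aod pdu oruc waiei
Hunk 6: at line 2 remove [orz,gmqhv] add [lacfj,rmezw] -> 9 lines: pwtci pcet ggwnu lacfj rmezw aod pdu oruc waiei
Hunk 7: at line 2 remove [lacfj,rmezw] add [revwk,tnv] -> 9 lines: pwtci pcet ggwnu revwk tnv aod pdu oruc waiei
Final line count: 9

Answer: 9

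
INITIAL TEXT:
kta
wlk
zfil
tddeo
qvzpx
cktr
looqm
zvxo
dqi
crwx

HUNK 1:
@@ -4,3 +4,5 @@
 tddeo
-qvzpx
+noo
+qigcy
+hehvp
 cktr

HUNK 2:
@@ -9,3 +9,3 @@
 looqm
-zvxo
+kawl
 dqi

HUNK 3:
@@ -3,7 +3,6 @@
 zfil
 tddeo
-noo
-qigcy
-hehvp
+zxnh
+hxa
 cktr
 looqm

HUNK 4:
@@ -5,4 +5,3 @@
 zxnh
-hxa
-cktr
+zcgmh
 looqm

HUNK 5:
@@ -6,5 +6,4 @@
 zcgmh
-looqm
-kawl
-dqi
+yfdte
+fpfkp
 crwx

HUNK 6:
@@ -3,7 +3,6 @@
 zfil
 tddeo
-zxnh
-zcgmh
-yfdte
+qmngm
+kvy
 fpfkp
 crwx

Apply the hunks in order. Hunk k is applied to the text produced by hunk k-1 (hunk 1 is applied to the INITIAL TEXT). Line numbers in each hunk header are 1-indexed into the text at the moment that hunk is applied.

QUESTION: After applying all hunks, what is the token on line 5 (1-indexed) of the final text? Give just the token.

Answer: qmngm

Derivation:
Hunk 1: at line 4 remove [qvzpx] add [noo,qigcy,hehvp] -> 12 lines: kta wlk zfil tddeo noo qigcy hehvp cktr looqm zvxo dqi crwx
Hunk 2: at line 9 remove [zvxo] add [kawl] -> 12 lines: kta wlk zfil tddeo noo qigcy hehvp cktr looqm kawl dqi crwx
Hunk 3: at line 3 remove [noo,qigcy,hehvp] add [zxnh,hxa] -> 11 lines: kta wlk zfil tddeo zxnh hxa cktr looqm kawl dqi crwx
Hunk 4: at line 5 remove [hxa,cktr] add [zcgmh] -> 10 lines: kta wlk zfil tddeo zxnh zcgmh looqm kawl dqi crwx
Hunk 5: at line 6 remove [looqm,kawl,dqi] add [yfdte,fpfkp] -> 9 lines: kta wlk zfil tddeo zxnh zcgmh yfdte fpfkp crwx
Hunk 6: at line 3 remove [zxnh,zcgmh,yfdte] add [qmngm,kvy] -> 8 lines: kta wlk zfil tddeo qmngm kvy fpfkp crwx
Final line 5: qmngm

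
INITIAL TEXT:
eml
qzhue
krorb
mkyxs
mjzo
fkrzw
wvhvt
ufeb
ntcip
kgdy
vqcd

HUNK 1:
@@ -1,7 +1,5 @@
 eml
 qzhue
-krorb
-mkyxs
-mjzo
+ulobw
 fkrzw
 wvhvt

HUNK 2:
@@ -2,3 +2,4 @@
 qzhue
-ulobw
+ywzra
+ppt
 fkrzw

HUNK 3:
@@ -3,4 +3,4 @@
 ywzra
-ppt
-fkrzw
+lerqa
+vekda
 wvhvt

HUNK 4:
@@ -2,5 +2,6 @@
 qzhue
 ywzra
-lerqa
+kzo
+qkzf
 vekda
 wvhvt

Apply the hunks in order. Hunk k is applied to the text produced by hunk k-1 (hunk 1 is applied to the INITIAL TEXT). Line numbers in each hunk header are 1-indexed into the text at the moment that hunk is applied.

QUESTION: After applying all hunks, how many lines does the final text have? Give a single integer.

Hunk 1: at line 1 remove [krorb,mkyxs,mjzo] add [ulobw] -> 9 lines: eml qzhue ulobw fkrzw wvhvt ufeb ntcip kgdy vqcd
Hunk 2: at line 2 remove [ulobw] add [ywzra,ppt] -> 10 lines: eml qzhue ywzra ppt fkrzw wvhvt ufeb ntcip kgdy vqcd
Hunk 3: at line 3 remove [ppt,fkrzw] add [lerqa,vekda] -> 10 lines: eml qzhue ywzra lerqa vekda wvhvt ufeb ntcip kgdy vqcd
Hunk 4: at line 2 remove [lerqa] add [kzo,qkzf] -> 11 lines: eml qzhue ywzra kzo qkzf vekda wvhvt ufeb ntcip kgdy vqcd
Final line count: 11

Answer: 11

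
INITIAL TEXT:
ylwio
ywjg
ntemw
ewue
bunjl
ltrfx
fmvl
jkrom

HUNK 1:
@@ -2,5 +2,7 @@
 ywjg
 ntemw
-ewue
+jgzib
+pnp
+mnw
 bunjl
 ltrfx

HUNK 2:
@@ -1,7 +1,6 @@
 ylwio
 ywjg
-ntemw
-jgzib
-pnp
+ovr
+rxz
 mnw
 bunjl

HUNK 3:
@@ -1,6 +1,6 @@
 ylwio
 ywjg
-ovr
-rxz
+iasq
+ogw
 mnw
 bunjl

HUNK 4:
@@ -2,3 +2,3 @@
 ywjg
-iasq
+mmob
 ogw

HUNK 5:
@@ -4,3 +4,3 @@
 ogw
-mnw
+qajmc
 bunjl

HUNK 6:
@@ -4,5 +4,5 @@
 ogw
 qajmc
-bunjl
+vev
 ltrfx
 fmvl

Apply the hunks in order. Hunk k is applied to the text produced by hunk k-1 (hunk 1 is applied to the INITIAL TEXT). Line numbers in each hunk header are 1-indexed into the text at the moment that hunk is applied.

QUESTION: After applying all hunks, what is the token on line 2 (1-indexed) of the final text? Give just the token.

Answer: ywjg

Derivation:
Hunk 1: at line 2 remove [ewue] add [jgzib,pnp,mnw] -> 10 lines: ylwio ywjg ntemw jgzib pnp mnw bunjl ltrfx fmvl jkrom
Hunk 2: at line 1 remove [ntemw,jgzib,pnp] add [ovr,rxz] -> 9 lines: ylwio ywjg ovr rxz mnw bunjl ltrfx fmvl jkrom
Hunk 3: at line 1 remove [ovr,rxz] add [iasq,ogw] -> 9 lines: ylwio ywjg iasq ogw mnw bunjl ltrfx fmvl jkrom
Hunk 4: at line 2 remove [iasq] add [mmob] -> 9 lines: ylwio ywjg mmob ogw mnw bunjl ltrfx fmvl jkrom
Hunk 5: at line 4 remove [mnw] add [qajmc] -> 9 lines: ylwio ywjg mmob ogw qajmc bunjl ltrfx fmvl jkrom
Hunk 6: at line 4 remove [bunjl] add [vev] -> 9 lines: ylwio ywjg mmob ogw qajmc vev ltrfx fmvl jkrom
Final line 2: ywjg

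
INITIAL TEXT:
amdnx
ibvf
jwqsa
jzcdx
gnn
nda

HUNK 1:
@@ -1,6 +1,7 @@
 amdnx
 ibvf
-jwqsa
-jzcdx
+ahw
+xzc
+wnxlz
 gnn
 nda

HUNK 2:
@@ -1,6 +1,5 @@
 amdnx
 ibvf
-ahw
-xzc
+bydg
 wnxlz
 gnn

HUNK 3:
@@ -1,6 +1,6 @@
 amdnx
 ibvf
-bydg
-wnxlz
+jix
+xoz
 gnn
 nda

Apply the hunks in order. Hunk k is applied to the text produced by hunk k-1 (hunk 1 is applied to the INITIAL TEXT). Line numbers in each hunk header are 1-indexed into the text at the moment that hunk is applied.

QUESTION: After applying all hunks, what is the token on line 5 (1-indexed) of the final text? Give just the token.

Answer: gnn

Derivation:
Hunk 1: at line 1 remove [jwqsa,jzcdx] add [ahw,xzc,wnxlz] -> 7 lines: amdnx ibvf ahw xzc wnxlz gnn nda
Hunk 2: at line 1 remove [ahw,xzc] add [bydg] -> 6 lines: amdnx ibvf bydg wnxlz gnn nda
Hunk 3: at line 1 remove [bydg,wnxlz] add [jix,xoz] -> 6 lines: amdnx ibvf jix xoz gnn nda
Final line 5: gnn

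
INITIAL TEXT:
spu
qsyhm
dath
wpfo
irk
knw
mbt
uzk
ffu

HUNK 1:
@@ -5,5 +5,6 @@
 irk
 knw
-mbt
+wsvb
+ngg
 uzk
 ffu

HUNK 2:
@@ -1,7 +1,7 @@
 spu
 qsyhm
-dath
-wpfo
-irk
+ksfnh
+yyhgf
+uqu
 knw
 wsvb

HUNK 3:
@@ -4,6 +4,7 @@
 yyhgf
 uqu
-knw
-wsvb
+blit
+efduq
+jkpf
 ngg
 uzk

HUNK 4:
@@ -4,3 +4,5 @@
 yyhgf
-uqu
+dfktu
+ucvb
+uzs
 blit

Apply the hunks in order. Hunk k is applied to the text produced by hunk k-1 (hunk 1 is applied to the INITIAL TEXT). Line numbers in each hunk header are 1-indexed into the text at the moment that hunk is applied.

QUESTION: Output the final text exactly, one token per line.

Hunk 1: at line 5 remove [mbt] add [wsvb,ngg] -> 10 lines: spu qsyhm dath wpfo irk knw wsvb ngg uzk ffu
Hunk 2: at line 1 remove [dath,wpfo,irk] add [ksfnh,yyhgf,uqu] -> 10 lines: spu qsyhm ksfnh yyhgf uqu knw wsvb ngg uzk ffu
Hunk 3: at line 4 remove [knw,wsvb] add [blit,efduq,jkpf] -> 11 lines: spu qsyhm ksfnh yyhgf uqu blit efduq jkpf ngg uzk ffu
Hunk 4: at line 4 remove [uqu] add [dfktu,ucvb,uzs] -> 13 lines: spu qsyhm ksfnh yyhgf dfktu ucvb uzs blit efduq jkpf ngg uzk ffu

Answer: spu
qsyhm
ksfnh
yyhgf
dfktu
ucvb
uzs
blit
efduq
jkpf
ngg
uzk
ffu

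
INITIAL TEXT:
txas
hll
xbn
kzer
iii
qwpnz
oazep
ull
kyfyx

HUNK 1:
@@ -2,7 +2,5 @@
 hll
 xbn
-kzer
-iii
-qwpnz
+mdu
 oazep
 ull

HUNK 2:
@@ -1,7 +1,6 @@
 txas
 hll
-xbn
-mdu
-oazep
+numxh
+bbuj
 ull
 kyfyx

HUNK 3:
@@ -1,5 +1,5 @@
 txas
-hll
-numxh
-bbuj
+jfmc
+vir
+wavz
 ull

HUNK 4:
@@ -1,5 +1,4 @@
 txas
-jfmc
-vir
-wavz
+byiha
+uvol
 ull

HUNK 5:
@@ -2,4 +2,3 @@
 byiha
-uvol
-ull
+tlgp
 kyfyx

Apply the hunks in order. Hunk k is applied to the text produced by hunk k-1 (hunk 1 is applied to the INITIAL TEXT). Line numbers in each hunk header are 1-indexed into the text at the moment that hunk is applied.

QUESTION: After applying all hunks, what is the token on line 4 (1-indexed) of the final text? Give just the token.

Hunk 1: at line 2 remove [kzer,iii,qwpnz] add [mdu] -> 7 lines: txas hll xbn mdu oazep ull kyfyx
Hunk 2: at line 1 remove [xbn,mdu,oazep] add [numxh,bbuj] -> 6 lines: txas hll numxh bbuj ull kyfyx
Hunk 3: at line 1 remove [hll,numxh,bbuj] add [jfmc,vir,wavz] -> 6 lines: txas jfmc vir wavz ull kyfyx
Hunk 4: at line 1 remove [jfmc,vir,wavz] add [byiha,uvol] -> 5 lines: txas byiha uvol ull kyfyx
Hunk 5: at line 2 remove [uvol,ull] add [tlgp] -> 4 lines: txas byiha tlgp kyfyx
Final line 4: kyfyx

Answer: kyfyx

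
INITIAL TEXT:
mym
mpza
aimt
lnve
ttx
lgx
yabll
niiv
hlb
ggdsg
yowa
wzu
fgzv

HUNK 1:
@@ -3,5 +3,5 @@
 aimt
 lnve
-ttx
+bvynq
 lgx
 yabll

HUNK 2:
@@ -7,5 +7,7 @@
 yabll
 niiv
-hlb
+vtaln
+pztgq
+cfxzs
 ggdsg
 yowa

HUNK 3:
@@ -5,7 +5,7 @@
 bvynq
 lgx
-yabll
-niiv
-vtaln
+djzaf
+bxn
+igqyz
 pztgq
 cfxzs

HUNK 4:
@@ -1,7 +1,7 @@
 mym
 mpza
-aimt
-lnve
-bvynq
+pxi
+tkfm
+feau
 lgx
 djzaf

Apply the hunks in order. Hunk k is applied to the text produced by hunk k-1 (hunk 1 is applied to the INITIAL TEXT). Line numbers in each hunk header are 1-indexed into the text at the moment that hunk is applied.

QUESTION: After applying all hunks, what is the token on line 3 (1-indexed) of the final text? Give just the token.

Answer: pxi

Derivation:
Hunk 1: at line 3 remove [ttx] add [bvynq] -> 13 lines: mym mpza aimt lnve bvynq lgx yabll niiv hlb ggdsg yowa wzu fgzv
Hunk 2: at line 7 remove [hlb] add [vtaln,pztgq,cfxzs] -> 15 lines: mym mpza aimt lnve bvynq lgx yabll niiv vtaln pztgq cfxzs ggdsg yowa wzu fgzv
Hunk 3: at line 5 remove [yabll,niiv,vtaln] add [djzaf,bxn,igqyz] -> 15 lines: mym mpza aimt lnve bvynq lgx djzaf bxn igqyz pztgq cfxzs ggdsg yowa wzu fgzv
Hunk 4: at line 1 remove [aimt,lnve,bvynq] add [pxi,tkfm,feau] -> 15 lines: mym mpza pxi tkfm feau lgx djzaf bxn igqyz pztgq cfxzs ggdsg yowa wzu fgzv
Final line 3: pxi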